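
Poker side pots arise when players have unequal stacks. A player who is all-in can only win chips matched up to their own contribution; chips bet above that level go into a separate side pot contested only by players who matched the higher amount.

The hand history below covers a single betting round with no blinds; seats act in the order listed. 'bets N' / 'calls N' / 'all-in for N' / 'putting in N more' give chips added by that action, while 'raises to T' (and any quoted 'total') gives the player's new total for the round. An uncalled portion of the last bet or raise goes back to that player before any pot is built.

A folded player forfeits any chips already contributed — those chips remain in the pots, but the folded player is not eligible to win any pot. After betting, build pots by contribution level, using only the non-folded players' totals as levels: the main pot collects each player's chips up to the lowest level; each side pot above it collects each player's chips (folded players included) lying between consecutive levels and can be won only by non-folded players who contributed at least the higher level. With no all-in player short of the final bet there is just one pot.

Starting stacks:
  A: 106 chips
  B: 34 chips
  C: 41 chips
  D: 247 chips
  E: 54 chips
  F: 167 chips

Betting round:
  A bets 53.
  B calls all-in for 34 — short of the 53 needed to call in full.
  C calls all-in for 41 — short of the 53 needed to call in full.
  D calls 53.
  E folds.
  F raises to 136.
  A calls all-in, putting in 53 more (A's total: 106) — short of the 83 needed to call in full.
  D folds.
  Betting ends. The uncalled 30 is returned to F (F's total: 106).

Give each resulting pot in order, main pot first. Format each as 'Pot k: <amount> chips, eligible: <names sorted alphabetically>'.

Pot 1: 170 chips, eligible: A, B, C, F
Pot 2: 28 chips, eligible: A, C, F
Pot 3: 142 chips, eligible: A, F

Derivation:
Contributions (after 30 returned to F): A=106, B=34, C=41, D=53, F=106
Folded: D, E
Pot levels (distinct totals of non-folded players): 34, 41, 106
Layer 1-34: 34 each from A, B, C, D, F = 34*5 = 170 chips; eligible A, B, C, F
Layer 35-41: 7 each from A, C, D, F = 7*4 = 28 chips; eligible A, C, F
Layer 42-106: A 65 + D 12 + F 65 = 142 chips; eligible A, F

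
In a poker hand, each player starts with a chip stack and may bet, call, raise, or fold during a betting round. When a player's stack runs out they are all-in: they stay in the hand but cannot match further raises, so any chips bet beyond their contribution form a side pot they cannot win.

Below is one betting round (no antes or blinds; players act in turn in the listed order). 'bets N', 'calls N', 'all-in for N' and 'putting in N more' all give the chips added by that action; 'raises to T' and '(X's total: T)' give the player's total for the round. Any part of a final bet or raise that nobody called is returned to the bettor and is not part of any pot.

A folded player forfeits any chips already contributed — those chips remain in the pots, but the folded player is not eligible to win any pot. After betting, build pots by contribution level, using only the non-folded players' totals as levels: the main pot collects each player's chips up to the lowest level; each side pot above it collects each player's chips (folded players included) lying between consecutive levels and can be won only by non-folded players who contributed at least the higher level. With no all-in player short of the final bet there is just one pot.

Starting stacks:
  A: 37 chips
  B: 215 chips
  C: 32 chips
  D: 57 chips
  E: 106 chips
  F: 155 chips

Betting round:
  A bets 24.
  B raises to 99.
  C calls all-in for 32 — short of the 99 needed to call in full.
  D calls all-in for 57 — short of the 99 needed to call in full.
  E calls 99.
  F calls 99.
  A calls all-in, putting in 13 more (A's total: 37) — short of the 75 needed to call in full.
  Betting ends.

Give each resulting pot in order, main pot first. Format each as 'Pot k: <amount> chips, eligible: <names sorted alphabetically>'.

Contributions: A=37, B=99, C=32, D=57, E=99, F=99
Pot levels (distinct totals of non-folded players): 32, 37, 57, 99
Layer 1-32: 32 each from A, B, C, D, E, F = 32*6 = 192 chips; eligible A, B, C, D, E, F
Layer 33-37: 5 each from A, B, D, E, F = 5*5 = 25 chips; eligible A, B, D, E, F
Layer 38-57: 20 each from B, D, E, F = 20*4 = 80 chips; eligible B, D, E, F
Layer 58-99: 42 each from B, E, F = 42*3 = 126 chips; eligible B, E, F

Pot 1: 192 chips, eligible: A, B, C, D, E, F
Pot 2: 25 chips, eligible: A, B, D, E, F
Pot 3: 80 chips, eligible: B, D, E, F
Pot 4: 126 chips, eligible: B, E, F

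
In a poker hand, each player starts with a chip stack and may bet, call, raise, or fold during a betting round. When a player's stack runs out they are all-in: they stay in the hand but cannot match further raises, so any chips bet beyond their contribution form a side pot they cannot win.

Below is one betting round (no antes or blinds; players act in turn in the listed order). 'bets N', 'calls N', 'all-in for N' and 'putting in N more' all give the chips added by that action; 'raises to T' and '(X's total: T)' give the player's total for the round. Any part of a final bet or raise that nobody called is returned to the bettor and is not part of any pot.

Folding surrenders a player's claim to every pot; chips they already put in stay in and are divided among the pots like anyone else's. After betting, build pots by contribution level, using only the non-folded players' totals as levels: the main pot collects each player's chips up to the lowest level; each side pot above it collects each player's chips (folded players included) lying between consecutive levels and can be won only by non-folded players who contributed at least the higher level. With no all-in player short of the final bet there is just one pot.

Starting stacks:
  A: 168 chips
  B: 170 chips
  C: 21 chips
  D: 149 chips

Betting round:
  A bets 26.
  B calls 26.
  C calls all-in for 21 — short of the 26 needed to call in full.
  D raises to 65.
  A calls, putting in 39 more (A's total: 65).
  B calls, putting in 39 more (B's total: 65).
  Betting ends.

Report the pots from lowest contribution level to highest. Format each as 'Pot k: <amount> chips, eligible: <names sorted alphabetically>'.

Pot 1: 84 chips, eligible: A, B, C, D
Pot 2: 132 chips, eligible: A, B, D

Derivation:
Contributions: A=65, B=65, C=21, D=65
Pot levels (distinct totals of non-folded players): 21, 65
Layer 1-21: 21 each from A, B, C, D = 21*4 = 84 chips; eligible A, B, C, D
Layer 22-65: 44 each from A, B, D = 44*3 = 132 chips; eligible A, B, D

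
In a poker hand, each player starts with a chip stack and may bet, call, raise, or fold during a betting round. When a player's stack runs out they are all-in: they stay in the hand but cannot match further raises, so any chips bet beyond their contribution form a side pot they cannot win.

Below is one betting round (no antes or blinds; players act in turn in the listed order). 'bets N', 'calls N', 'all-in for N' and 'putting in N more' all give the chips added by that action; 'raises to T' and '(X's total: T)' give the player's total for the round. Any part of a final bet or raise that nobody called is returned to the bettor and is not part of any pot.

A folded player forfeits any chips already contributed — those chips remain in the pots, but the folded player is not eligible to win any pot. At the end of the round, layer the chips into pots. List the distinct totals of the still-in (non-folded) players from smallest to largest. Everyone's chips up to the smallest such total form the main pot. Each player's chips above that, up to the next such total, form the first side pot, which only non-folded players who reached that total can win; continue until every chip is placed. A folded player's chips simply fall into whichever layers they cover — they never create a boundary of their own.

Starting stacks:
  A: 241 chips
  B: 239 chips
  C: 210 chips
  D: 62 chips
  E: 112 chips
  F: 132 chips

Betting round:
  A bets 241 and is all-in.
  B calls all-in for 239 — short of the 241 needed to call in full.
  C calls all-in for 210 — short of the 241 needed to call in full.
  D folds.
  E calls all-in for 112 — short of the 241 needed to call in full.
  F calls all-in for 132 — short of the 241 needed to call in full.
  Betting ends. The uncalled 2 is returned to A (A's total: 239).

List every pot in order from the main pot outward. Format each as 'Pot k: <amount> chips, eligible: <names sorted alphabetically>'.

Contributions (after 2 returned to A): A=239, B=239, C=210, E=112, F=132
Folded: D
Pot levels (distinct totals of non-folded players): 112, 132, 210, 239
Layer 1-112: 112 each from A, B, C, E, F = 112*5 = 560 chips; eligible A, B, C, E, F
Layer 113-132: 20 each from A, B, C, F = 20*4 = 80 chips; eligible A, B, C, F
Layer 133-210: 78 each from A, B, C = 78*3 = 234 chips; eligible A, B, C
Layer 211-239: 29 each from A, B = 29*2 = 58 chips; eligible A, B

Pot 1: 560 chips, eligible: A, B, C, E, F
Pot 2: 80 chips, eligible: A, B, C, F
Pot 3: 234 chips, eligible: A, B, C
Pot 4: 58 chips, eligible: A, B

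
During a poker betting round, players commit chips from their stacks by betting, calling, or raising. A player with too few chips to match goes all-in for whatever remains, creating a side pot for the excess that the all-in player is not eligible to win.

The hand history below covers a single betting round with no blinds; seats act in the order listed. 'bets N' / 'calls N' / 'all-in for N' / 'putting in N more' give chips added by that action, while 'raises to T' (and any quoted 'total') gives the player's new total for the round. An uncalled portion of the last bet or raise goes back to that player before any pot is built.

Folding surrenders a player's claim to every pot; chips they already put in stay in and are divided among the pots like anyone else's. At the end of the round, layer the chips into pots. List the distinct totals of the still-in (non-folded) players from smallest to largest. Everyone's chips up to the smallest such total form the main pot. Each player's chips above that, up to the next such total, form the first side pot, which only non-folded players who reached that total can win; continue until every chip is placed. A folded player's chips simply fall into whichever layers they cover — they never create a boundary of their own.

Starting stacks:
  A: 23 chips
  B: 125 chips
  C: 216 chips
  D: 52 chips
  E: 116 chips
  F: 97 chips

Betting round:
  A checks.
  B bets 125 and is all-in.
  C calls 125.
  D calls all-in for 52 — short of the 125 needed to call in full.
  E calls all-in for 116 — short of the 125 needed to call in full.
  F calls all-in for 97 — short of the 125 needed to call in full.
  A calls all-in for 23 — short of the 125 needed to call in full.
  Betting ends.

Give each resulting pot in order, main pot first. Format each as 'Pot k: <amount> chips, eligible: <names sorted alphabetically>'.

Contributions: A=23, B=125, C=125, D=52, E=116, F=97
Pot levels (distinct totals of non-folded players): 23, 52, 97, 116, 125
Layer 1-23: 23 each from A, B, C, D, E, F = 23*6 = 138 chips; eligible A, B, C, D, E, F
Layer 24-52: 29 each from B, C, D, E, F = 29*5 = 145 chips; eligible B, C, D, E, F
Layer 53-97: 45 each from B, C, E, F = 45*4 = 180 chips; eligible B, C, E, F
Layer 98-116: 19 each from B, C, E = 19*3 = 57 chips; eligible B, C, E
Layer 117-125: 9 each from B, C = 9*2 = 18 chips; eligible B, C

Pot 1: 138 chips, eligible: A, B, C, D, E, F
Pot 2: 145 chips, eligible: B, C, D, E, F
Pot 3: 180 chips, eligible: B, C, E, F
Pot 4: 57 chips, eligible: B, C, E
Pot 5: 18 chips, eligible: B, C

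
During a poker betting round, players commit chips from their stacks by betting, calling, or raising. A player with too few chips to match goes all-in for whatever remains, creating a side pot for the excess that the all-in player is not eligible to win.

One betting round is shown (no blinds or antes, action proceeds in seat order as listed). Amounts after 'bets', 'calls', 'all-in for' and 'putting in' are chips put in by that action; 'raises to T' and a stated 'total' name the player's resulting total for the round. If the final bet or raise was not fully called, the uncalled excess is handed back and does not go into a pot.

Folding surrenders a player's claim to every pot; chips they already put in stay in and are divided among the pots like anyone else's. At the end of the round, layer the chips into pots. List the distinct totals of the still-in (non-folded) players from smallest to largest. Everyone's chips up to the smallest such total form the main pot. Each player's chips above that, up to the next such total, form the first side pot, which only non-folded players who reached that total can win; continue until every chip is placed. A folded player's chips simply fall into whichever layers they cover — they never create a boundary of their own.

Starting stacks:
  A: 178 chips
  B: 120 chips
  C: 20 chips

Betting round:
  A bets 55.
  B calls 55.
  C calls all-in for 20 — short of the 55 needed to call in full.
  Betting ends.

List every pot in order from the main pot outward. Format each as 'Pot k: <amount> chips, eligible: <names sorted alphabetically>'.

Pot 1: 60 chips, eligible: A, B, C
Pot 2: 70 chips, eligible: A, B

Derivation:
Contributions: A=55, B=55, C=20
Pot levels (distinct totals of non-folded players): 20, 55
Layer 1-20: 20 each from A, B, C = 20*3 = 60 chips; eligible A, B, C
Layer 21-55: 35 each from A, B = 35*2 = 70 chips; eligible A, B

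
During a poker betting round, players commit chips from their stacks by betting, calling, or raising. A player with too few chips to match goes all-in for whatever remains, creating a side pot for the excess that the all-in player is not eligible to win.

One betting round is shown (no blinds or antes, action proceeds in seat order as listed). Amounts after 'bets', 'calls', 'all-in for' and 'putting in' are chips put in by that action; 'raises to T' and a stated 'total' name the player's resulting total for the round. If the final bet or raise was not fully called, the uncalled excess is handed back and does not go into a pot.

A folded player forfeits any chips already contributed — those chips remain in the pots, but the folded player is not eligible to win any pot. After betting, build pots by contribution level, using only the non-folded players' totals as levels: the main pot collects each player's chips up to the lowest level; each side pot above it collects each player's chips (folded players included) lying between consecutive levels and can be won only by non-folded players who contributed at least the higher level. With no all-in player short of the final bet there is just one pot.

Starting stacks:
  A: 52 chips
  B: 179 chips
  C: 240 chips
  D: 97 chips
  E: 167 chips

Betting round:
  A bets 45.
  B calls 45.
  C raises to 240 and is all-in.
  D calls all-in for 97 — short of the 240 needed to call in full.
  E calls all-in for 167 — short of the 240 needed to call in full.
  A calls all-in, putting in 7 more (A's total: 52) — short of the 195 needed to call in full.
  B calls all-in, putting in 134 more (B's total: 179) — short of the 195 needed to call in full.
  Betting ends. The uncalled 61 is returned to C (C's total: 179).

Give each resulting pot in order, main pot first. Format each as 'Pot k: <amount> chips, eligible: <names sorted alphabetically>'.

Contributions (after 61 returned to C): A=52, B=179, C=179, D=97, E=167
Pot levels (distinct totals of non-folded players): 52, 97, 167, 179
Layer 1-52: 52 each from A, B, C, D, E = 52*5 = 260 chips; eligible A, B, C, D, E
Layer 53-97: 45 each from B, C, D, E = 45*4 = 180 chips; eligible B, C, D, E
Layer 98-167: 70 each from B, C, E = 70*3 = 210 chips; eligible B, C, E
Layer 168-179: 12 each from B, C = 12*2 = 24 chips; eligible B, C

Pot 1: 260 chips, eligible: A, B, C, D, E
Pot 2: 180 chips, eligible: B, C, D, E
Pot 3: 210 chips, eligible: B, C, E
Pot 4: 24 chips, eligible: B, C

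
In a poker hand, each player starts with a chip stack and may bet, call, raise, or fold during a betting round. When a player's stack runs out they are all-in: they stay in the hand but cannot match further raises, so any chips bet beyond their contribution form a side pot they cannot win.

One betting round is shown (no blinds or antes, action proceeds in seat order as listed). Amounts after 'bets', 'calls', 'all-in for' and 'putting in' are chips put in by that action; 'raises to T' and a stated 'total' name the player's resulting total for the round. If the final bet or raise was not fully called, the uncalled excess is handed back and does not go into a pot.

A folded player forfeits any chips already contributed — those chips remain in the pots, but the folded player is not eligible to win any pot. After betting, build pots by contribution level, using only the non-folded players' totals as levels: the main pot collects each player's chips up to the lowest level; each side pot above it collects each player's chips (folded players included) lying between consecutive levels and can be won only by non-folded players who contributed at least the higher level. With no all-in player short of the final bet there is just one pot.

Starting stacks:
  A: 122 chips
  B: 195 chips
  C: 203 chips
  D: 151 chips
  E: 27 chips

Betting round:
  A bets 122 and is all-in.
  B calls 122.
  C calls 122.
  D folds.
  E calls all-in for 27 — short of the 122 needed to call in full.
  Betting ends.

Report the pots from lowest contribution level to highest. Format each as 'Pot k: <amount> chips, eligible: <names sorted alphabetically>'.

Contributions: A=122, B=122, C=122, E=27
Folded: D
Pot levels (distinct totals of non-folded players): 27, 122
Layer 1-27: 27 each from A, B, C, E = 27*4 = 108 chips; eligible A, B, C, E
Layer 28-122: 95 each from A, B, C = 95*3 = 285 chips; eligible A, B, C

Pot 1: 108 chips, eligible: A, B, C, E
Pot 2: 285 chips, eligible: A, B, C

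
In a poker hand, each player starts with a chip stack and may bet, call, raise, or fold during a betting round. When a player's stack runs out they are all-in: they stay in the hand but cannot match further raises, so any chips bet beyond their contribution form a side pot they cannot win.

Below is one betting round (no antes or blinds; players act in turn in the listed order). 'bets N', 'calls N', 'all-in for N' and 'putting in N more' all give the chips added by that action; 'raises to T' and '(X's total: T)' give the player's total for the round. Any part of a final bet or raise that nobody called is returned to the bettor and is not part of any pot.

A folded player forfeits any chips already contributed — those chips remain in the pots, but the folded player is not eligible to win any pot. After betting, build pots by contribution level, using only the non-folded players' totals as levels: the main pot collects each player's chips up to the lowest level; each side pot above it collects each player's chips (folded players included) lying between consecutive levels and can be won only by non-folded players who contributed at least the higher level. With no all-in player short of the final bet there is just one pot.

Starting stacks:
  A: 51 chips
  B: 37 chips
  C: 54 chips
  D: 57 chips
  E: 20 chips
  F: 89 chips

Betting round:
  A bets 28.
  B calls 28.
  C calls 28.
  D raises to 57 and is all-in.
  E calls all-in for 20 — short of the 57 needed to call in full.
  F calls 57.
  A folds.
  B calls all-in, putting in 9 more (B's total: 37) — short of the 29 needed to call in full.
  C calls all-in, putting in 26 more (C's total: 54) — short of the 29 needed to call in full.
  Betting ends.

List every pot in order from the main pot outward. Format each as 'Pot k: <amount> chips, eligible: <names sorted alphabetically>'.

Contributions: A=28, B=37, C=54, D=57, E=20, F=57
Folded: A
Pot levels (distinct totals of non-folded players): 20, 37, 54, 57
Layer 1-20: 20 each from A, B, C, D, E, F = 20*6 = 120 chips; eligible B, C, D, E, F
Layer 21-37: A 8 + B 17 + C 17 + D 17 + F 17 = 76 chips; eligible B, C, D, F
Layer 38-54: 17 each from C, D, F = 17*3 = 51 chips; eligible C, D, F
Layer 55-57: 3 each from D, F = 3*2 = 6 chips; eligible D, F

Pot 1: 120 chips, eligible: B, C, D, E, F
Pot 2: 76 chips, eligible: B, C, D, F
Pot 3: 51 chips, eligible: C, D, F
Pot 4: 6 chips, eligible: D, F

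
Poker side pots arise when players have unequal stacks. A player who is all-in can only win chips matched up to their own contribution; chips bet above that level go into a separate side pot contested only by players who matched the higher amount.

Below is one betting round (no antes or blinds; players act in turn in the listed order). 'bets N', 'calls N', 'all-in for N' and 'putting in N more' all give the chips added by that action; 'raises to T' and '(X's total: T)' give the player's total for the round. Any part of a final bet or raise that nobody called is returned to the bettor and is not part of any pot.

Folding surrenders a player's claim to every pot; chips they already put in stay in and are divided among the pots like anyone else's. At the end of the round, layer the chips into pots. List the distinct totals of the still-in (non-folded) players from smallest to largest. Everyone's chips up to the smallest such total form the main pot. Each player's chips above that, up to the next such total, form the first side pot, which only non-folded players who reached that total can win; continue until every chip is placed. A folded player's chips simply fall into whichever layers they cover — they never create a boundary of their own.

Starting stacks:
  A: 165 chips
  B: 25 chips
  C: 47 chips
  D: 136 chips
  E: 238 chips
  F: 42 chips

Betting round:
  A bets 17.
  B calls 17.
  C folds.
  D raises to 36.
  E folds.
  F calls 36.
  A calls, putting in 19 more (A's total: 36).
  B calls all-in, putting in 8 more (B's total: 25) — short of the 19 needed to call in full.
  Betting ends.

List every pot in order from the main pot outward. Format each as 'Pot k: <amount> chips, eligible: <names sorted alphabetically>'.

Contributions: A=36, B=25, D=36, F=36
Folded: C, E
Pot levels (distinct totals of non-folded players): 25, 36
Layer 1-25: 25 each from A, B, D, F = 25*4 = 100 chips; eligible A, B, D, F
Layer 26-36: 11 each from A, D, F = 11*3 = 33 chips; eligible A, D, F

Pot 1: 100 chips, eligible: A, B, D, F
Pot 2: 33 chips, eligible: A, D, F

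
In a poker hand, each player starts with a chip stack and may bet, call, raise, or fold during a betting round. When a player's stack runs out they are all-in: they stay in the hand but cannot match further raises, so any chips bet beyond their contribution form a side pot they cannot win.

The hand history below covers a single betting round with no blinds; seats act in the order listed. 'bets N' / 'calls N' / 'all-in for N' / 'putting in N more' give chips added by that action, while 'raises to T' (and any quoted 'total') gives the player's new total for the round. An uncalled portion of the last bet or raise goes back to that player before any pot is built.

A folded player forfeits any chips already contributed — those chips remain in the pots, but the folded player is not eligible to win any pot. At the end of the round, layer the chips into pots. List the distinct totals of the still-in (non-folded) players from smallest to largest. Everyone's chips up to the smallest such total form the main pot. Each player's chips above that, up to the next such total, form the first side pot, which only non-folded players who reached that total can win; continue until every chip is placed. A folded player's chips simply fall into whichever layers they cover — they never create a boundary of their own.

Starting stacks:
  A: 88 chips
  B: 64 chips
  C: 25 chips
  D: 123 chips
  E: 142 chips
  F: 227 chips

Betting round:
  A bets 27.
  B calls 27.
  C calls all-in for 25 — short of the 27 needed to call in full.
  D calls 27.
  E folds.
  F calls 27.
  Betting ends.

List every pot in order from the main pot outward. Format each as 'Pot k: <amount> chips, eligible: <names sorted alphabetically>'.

Pot 1: 125 chips, eligible: A, B, C, D, F
Pot 2: 8 chips, eligible: A, B, D, F

Derivation:
Contributions: A=27, B=27, C=25, D=27, F=27
Folded: E
Pot levels (distinct totals of non-folded players): 25, 27
Layer 1-25: 25 each from A, B, C, D, F = 25*5 = 125 chips; eligible A, B, C, D, F
Layer 26-27: 2 each from A, B, D, F = 2*4 = 8 chips; eligible A, B, D, F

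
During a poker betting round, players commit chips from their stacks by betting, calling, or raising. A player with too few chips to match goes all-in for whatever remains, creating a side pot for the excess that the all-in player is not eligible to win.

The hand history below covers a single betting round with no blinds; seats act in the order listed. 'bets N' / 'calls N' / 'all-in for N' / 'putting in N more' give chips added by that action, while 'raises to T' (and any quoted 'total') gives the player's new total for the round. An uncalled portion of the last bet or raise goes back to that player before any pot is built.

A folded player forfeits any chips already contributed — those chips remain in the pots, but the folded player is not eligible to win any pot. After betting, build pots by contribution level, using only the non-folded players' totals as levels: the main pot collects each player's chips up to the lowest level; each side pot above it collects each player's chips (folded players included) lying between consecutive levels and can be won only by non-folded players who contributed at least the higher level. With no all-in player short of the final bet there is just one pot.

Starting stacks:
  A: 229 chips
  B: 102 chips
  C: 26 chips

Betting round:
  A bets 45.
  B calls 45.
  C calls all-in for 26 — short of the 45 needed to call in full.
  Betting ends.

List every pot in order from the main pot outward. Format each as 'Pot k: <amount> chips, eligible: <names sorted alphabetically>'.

Pot 1: 78 chips, eligible: A, B, C
Pot 2: 38 chips, eligible: A, B

Derivation:
Contributions: A=45, B=45, C=26
Pot levels (distinct totals of non-folded players): 26, 45
Layer 1-26: 26 each from A, B, C = 26*3 = 78 chips; eligible A, B, C
Layer 27-45: 19 each from A, B = 19*2 = 38 chips; eligible A, B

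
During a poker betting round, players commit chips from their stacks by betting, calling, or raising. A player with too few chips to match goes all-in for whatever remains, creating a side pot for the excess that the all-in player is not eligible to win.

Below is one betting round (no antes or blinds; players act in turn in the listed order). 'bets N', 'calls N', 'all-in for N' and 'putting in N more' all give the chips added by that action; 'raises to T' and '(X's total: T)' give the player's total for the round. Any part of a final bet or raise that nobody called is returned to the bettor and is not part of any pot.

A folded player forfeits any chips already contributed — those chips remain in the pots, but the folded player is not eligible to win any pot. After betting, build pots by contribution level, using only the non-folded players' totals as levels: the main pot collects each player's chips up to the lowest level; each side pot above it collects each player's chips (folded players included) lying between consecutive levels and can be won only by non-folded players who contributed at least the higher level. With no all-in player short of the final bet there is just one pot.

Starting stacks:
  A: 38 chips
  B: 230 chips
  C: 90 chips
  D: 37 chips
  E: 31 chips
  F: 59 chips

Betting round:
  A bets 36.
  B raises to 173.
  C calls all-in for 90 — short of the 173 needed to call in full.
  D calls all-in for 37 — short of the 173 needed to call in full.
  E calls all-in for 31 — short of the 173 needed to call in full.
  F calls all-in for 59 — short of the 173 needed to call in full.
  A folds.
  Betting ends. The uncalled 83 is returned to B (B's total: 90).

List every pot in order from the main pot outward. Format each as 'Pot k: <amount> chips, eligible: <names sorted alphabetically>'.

Contributions (after 83 returned to B): A=36, B=90, C=90, D=37, E=31, F=59
Folded: A
Pot levels (distinct totals of non-folded players): 31, 37, 59, 90
Layer 1-31: 31 each from A, B, C, D, E, F = 31*6 = 186 chips; eligible B, C, D, E, F
Layer 32-37: A 5 + B 6 + C 6 + D 6 + F 6 = 29 chips; eligible B, C, D, F
Layer 38-59: 22 each from B, C, F = 22*3 = 66 chips; eligible B, C, F
Layer 60-90: 31 each from B, C = 31*2 = 62 chips; eligible B, C

Pot 1: 186 chips, eligible: B, C, D, E, F
Pot 2: 29 chips, eligible: B, C, D, F
Pot 3: 66 chips, eligible: B, C, F
Pot 4: 62 chips, eligible: B, C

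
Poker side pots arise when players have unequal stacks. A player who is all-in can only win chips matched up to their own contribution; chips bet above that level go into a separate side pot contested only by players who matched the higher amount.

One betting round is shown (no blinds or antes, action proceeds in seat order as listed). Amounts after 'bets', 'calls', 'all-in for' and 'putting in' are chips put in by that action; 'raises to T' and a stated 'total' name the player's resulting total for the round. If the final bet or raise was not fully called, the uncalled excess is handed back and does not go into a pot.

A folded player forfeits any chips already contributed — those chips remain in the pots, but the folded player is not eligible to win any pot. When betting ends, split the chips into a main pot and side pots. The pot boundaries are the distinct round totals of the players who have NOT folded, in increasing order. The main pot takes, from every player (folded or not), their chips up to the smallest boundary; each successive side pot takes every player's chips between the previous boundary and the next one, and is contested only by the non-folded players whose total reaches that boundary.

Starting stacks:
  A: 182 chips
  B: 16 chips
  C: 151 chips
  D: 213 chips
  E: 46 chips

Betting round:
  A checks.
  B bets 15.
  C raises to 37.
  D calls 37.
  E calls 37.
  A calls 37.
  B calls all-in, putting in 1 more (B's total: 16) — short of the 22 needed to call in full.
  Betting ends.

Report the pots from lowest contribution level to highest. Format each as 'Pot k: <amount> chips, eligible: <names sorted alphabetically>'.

Pot 1: 80 chips, eligible: A, B, C, D, E
Pot 2: 84 chips, eligible: A, C, D, E

Derivation:
Contributions: A=37, B=16, C=37, D=37, E=37
Pot levels (distinct totals of non-folded players): 16, 37
Layer 1-16: 16 each from A, B, C, D, E = 16*5 = 80 chips; eligible A, B, C, D, E
Layer 17-37: 21 each from A, C, D, E = 21*4 = 84 chips; eligible A, C, D, E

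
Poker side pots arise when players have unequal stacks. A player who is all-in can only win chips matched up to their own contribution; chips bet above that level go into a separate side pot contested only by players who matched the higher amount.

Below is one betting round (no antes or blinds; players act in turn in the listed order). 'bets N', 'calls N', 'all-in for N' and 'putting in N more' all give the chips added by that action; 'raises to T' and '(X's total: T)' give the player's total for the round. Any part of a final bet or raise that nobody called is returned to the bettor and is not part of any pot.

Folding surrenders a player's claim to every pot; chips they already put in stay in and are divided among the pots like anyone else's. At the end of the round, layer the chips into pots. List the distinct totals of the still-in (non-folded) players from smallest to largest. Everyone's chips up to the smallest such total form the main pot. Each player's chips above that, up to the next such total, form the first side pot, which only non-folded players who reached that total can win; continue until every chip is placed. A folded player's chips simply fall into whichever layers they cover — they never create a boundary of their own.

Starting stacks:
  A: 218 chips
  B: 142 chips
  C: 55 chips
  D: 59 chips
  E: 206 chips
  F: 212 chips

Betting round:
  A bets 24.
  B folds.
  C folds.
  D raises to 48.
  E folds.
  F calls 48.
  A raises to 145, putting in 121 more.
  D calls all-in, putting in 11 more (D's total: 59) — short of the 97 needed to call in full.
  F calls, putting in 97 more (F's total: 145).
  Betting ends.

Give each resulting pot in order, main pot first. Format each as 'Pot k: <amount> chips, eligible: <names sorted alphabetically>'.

Contributions: A=145, D=59, F=145
Folded: B, C, E
Pot levels (distinct totals of non-folded players): 59, 145
Layer 1-59: 59 each from A, D, F = 59*3 = 177 chips; eligible A, D, F
Layer 60-145: 86 each from A, F = 86*2 = 172 chips; eligible A, F

Pot 1: 177 chips, eligible: A, D, F
Pot 2: 172 chips, eligible: A, F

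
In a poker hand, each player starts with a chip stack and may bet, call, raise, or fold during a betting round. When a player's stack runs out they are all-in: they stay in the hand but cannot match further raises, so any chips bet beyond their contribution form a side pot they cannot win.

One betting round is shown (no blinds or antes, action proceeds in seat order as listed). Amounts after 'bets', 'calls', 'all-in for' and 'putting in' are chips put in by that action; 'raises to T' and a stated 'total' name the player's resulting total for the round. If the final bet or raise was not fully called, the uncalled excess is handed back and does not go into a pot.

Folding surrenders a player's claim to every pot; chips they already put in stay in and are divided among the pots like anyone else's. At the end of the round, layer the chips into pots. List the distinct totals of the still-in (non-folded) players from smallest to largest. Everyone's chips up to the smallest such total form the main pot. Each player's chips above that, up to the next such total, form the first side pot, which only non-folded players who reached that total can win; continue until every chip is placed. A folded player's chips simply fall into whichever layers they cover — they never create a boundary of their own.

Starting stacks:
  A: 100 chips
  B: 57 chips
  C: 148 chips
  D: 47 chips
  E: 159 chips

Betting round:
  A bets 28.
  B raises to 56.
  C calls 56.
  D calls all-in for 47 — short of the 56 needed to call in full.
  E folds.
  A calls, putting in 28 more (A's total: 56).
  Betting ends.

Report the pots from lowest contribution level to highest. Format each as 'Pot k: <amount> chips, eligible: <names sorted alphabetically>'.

Contributions: A=56, B=56, C=56, D=47
Folded: E
Pot levels (distinct totals of non-folded players): 47, 56
Layer 1-47: 47 each from A, B, C, D = 47*4 = 188 chips; eligible A, B, C, D
Layer 48-56: 9 each from A, B, C = 9*3 = 27 chips; eligible A, B, C

Pot 1: 188 chips, eligible: A, B, C, D
Pot 2: 27 chips, eligible: A, B, C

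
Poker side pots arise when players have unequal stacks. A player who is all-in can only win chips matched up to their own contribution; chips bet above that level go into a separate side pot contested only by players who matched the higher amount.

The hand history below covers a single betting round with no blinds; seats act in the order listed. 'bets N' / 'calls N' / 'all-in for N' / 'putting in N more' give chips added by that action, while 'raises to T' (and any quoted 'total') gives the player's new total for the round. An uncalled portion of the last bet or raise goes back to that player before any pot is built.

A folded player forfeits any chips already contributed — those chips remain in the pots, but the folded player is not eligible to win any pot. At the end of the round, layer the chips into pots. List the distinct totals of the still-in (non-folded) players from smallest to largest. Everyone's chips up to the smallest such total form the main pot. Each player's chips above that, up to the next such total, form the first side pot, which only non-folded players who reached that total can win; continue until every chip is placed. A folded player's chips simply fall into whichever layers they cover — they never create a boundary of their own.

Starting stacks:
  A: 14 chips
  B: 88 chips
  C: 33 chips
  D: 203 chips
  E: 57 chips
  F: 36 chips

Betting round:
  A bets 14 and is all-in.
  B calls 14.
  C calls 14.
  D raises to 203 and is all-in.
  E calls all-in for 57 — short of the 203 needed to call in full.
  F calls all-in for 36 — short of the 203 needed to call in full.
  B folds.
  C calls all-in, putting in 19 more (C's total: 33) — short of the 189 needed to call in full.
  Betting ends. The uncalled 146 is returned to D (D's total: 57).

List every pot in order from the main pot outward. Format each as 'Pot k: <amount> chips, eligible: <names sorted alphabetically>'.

Contributions (after 146 returned to D): A=14, B=14, C=33, D=57, E=57, F=36
Folded: B
Pot levels (distinct totals of non-folded players): 14, 33, 36, 57
Layer 1-14: 14 each from A, B, C, D, E, F = 14*6 = 84 chips; eligible A, C, D, E, F
Layer 15-33: 19 each from C, D, E, F = 19*4 = 76 chips; eligible C, D, E, F
Layer 34-36: 3 each from D, E, F = 3*3 = 9 chips; eligible D, E, F
Layer 37-57: 21 each from D, E = 21*2 = 42 chips; eligible D, E

Pot 1: 84 chips, eligible: A, C, D, E, F
Pot 2: 76 chips, eligible: C, D, E, F
Pot 3: 9 chips, eligible: D, E, F
Pot 4: 42 chips, eligible: D, E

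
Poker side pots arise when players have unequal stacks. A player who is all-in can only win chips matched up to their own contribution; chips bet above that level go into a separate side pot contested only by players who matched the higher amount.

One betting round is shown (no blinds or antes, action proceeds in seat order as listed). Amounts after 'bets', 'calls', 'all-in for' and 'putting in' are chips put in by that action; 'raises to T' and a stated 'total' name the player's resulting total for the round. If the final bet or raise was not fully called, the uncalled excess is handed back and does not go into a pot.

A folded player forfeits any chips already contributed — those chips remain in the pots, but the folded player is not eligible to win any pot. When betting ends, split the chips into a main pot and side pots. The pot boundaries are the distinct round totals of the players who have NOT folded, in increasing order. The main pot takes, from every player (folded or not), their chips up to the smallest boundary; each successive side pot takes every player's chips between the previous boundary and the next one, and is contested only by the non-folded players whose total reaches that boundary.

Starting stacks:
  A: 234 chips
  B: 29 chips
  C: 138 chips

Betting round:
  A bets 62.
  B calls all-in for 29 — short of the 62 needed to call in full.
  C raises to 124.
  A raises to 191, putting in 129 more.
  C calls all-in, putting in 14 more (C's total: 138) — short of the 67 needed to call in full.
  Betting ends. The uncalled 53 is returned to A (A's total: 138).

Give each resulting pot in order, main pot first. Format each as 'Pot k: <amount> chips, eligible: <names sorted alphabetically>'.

Pot 1: 87 chips, eligible: A, B, C
Pot 2: 218 chips, eligible: A, C

Derivation:
Contributions (after 53 returned to A): A=138, B=29, C=138
Pot levels (distinct totals of non-folded players): 29, 138
Layer 1-29: 29 each from A, B, C = 29*3 = 87 chips; eligible A, B, C
Layer 30-138: 109 each from A, C = 109*2 = 218 chips; eligible A, C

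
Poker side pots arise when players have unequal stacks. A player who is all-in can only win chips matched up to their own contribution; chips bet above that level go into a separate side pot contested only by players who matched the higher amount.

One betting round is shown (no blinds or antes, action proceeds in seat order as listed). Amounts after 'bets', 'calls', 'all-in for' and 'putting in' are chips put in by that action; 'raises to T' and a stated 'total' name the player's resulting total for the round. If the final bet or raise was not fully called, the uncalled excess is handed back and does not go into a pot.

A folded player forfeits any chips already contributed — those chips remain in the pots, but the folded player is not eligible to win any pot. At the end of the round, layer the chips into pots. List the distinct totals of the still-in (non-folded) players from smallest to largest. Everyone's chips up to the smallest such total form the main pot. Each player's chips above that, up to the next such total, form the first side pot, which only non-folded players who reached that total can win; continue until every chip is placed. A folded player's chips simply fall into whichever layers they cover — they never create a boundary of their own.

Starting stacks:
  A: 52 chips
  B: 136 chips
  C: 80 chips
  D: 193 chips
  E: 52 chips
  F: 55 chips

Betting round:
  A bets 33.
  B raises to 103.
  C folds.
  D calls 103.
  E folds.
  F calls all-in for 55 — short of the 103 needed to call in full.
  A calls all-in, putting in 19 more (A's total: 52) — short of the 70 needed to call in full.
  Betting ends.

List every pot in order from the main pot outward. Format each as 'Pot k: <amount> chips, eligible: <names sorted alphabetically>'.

Pot 1: 208 chips, eligible: A, B, D, F
Pot 2: 9 chips, eligible: B, D, F
Pot 3: 96 chips, eligible: B, D

Derivation:
Contributions: A=52, B=103, D=103, F=55
Folded: C, E
Pot levels (distinct totals of non-folded players): 52, 55, 103
Layer 1-52: 52 each from A, B, D, F = 52*4 = 208 chips; eligible A, B, D, F
Layer 53-55: 3 each from B, D, F = 3*3 = 9 chips; eligible B, D, F
Layer 56-103: 48 each from B, D = 48*2 = 96 chips; eligible B, D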